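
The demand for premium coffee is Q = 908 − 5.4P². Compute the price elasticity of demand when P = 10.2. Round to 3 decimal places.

At P = 10.2, Q = 346.184.
dQ/dP = −2·5.4·P = −110.16.
Point elasticity E = (dQ/dP)·(P/Q) = -110.16 × 10.2/346.184 ≈ -3.246.
|E| > 1, so demand is elastic at this price.

-3.246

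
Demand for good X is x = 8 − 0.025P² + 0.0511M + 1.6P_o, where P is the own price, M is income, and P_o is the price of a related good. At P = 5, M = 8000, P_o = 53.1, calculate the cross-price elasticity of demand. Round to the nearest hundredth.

0.17

At the given point, x = 8 − 0.025(5)² + 0.0511(8000) + 1.6(53.1) = 8 − 0.625 + 408.8 + 84.96 = 501.135.
∂x/∂P_o = +1.6, so E_xy = 1.6·(53.1/501.135) ≈ 0.17.
E_xy > 0: the goods are substitutes.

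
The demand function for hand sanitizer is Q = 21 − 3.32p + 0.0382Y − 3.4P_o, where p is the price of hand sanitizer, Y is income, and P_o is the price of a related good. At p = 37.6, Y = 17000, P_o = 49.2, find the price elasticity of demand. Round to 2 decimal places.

Substituting, Q = 21 − 3.32(37.6) + 0.0382(17000) − 3.4(49.2) = 21 − 124.832 + 649.4 − 167.28 = 378.288.
∂Q/∂p = −3.32, so E_p = (−3.32)·(37.6/378.288) ≈ -0.33.
|E_p| < 1: demand is inelastic.

-0.33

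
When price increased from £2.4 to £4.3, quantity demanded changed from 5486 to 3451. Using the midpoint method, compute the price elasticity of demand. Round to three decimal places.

-0.803

%Δq = (3451 − 5486)/[(5486 + 3451)/2] = -2035/4468.5 ≈ -0.4554.
%ΔP = (4.3 − 2.4)/[(2.4 + 4.3)/2] = 1.9/3.35 ≈ 0.5672.
Arc elasticity E = %Δq/%ΔP ≈ -0.4554/0.5672 ≈ -0.803.
|E| < 1: demand is inelastic over this range.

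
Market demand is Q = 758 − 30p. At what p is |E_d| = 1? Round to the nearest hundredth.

For linear demand Q = a − bp, E = −bp/(a − bp). |E| = 1 ⇒ bp = a − bp ⇒ p = a/(2b).
p = 758/(2·30) ≈ 12.63.

12.63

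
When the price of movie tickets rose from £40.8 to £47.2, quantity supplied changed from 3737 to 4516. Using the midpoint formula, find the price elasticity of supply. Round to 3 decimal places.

1.298

%ΔQ = (4516 − 3737)/[(3737 + 4516)/2] = 779/4126.5 ≈ 0.1888.
%ΔP = (47.2 − 40.8)/[(40.8 + 47.2)/2] = 6.4/44 ≈ 0.1455.
Arc elasticity E = %ΔQ/%ΔP ≈ 0.1888/0.1455 ≈ 1.298.
|E| > 1: supply is elastic over this range.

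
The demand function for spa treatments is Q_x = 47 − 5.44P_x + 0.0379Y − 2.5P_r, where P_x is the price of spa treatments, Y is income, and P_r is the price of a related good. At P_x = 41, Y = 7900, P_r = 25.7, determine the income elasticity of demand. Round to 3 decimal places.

First evaluate Q_x: 47 − 5.44(41) + 0.0379(7900) − 2.5(25.7) = 47 − 223.04 + 299.41 − 64.25 = 59.12.
∂Q_x/∂Y = +0.0379, so E_I = 0.0379·(7900/59.12) ≈ 5.064.
E_I > 1: normal good (luxury).

5.064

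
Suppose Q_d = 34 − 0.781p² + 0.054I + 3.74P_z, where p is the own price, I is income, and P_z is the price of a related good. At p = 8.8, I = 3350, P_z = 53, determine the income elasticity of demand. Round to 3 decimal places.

0.513

Evaluating quantity at (p, I, P_z) gives Q_d = 34 − 0.781(8.8)² + 0.054(3350) + 3.74(53) = 34 − 60.4806 + 180.9 + 198.22 = 352.6394.
∂Q_d/∂I = +0.054, so E_I = 0.054·(3350/352.6394) ≈ 0.513.
E_I ∈ (0,1): normal good (necessity).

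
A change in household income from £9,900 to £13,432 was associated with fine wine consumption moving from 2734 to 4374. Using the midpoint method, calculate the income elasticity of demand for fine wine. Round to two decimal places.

%ΔQ = (4374 − 2734)/[(2734+4374)/2] = 1640/3554 ≈ 0.4615.
%ΔM = (13,432 − 9,900)/[(9,900+13,432)/2] = 3532/11666 ≈ 0.3028.
E_I = %ΔQ/%ΔM ≈ 1.52.
E_I > 1: normal good (luxury).

1.52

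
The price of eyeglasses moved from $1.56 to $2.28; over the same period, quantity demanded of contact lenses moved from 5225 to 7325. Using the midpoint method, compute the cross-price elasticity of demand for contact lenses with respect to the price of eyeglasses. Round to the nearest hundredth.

%ΔQ_x = (7325 − 5225)/[(5225+7325)/2] = 2100/6275 ≈ 0.3347.
%ΔP_y = (2.28 − 1.56)/[(1.56+2.28)/2] ≈ 0.3750.
E_xy = 0.3347/0.3750 ≈ 0.89.
E_xy > 0, so contact lenses and eyeglasses are substitutes.

0.89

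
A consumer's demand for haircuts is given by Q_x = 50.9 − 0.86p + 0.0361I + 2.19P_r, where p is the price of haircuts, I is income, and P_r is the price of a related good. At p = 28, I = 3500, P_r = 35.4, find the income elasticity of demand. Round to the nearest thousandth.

At the given point, Q_x = 50.9 − 0.86(28) + 0.0361(3500) + 2.19(35.4) = 50.9 − 24.08 + 126.35 + 77.526 = 230.696.
∂Q_x/∂I = +0.0361, so E_I = 0.0361·(3500/230.696) ≈ 0.548.
E_I ∈ (0,1): normal good (necessity).

0.548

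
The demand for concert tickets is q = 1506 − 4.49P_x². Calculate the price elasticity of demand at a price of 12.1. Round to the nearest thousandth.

-1.549

At P_x = 12.1, q = 848.6191.
dq/dP_x = −2·4.49·P_x = −108.658.
Point elasticity E = (dq/dP_x)·(P_x/q) = -108.658 × 12.1/848.6191 ≈ -1.549.
|E| > 1, so demand is elastic at this price.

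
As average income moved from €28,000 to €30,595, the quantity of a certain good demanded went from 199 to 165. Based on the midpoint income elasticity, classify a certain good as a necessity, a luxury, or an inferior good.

%ΔQ = (165 − 199)/[(199+165)/2] = -34/182 ≈ -0.1868.
%ΔI = (30,595 − 28,000)/[(28,000+30,595)/2] = 2595/29297.5 ≈ 0.0886.
E_I = %ΔQ/%ΔI ≈ -2.109.
E_I < 0: inferior good.

inferior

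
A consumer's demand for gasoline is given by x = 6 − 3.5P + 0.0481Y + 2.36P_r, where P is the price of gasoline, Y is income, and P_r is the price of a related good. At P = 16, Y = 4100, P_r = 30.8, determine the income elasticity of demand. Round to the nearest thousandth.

First evaluate x: 6 − 3.5(16) + 0.0481(4100) + 2.36(30.8) = 6 − 56 + 197.21 + 72.688 = 219.898.
∂x/∂Y = +0.0481, so E_I = 0.0481·(4100/219.898) ≈ 0.897.
E_I ∈ (0,1): normal good (necessity).

0.897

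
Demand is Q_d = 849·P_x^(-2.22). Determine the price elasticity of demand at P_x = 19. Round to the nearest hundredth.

-2.22

For a Cobb–Douglas (constant-elasticity) form Q_d = A·P_x^α·…, the elasticity with respect to P_x equals the exponent α at every point.
Here the exponent on P_x is -2.22, so the price elasticity of demand is -2.22.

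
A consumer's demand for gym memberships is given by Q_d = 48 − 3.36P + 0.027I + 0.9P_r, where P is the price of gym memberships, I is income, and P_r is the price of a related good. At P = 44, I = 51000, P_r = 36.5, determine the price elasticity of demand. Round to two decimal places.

Substituting, Q_d = 48 − 3.36(44) + 0.027(51000) + 0.9(36.5) = 48 − 147.84 + 1377 + 32.85 = 1310.01.
∂Q_d/∂P = −3.36, so E_p = (−3.36)·(44/1310.01) ≈ -0.11.
|E_p| < 1: demand is inelastic.

-0.11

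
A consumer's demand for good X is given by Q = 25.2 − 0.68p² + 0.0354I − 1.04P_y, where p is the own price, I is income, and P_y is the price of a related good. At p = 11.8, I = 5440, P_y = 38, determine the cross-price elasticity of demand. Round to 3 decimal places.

Q = 25.2 − 0.68(11.8)² + 0.0354(5440) − 1.04(38) = 25.2 − 94.6832 + 192.576 − 39.52 = 83.5728.
∂Q/∂P_y = −1.04, so E_xy = -1.04·(38/83.5728) ≈ -0.473.
E_xy < 0: the goods are complements.

-0.473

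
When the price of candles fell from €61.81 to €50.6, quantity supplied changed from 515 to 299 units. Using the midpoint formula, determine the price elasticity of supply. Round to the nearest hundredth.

%Δq = (299 − 515)/[(515 + 299)/2] = -216/407 ≈ -0.5307.
%Δp = (50.6 − 61.81)/[(61.81 + 50.6)/2] = -11.21/56.205 ≈ -0.1994.
Arc elasticity E = %Δq/%Δp ≈ -0.5307/-0.1994 ≈ 2.66.
|E| > 1: supply is elastic over this range.

2.66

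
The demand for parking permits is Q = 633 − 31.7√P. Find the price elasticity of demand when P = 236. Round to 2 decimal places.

At P = 236, Q = 146.0154.
dQ/dP = −31.7/(2√P) = −31.7/(2·15.3623).
Point elasticity E = (dQ/dP)·(P/Q) = -1.0317 × 236/146.0154 ≈ -1.67.
|E| > 1, so demand is elastic at this price.

-1.67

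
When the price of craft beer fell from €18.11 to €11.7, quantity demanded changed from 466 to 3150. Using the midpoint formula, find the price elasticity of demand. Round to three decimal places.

-3.452

%Δq = (3150 − 466)/[(466 + 3150)/2] = 2684/1808 ≈ 1.4845.
%ΔP = (11.7 − 18.11)/[(18.11 + 11.7)/2] = -6.41/14.905 ≈ -0.4301.
Arc elasticity E = %Δq/%ΔP ≈ 1.4845/-0.4301 ≈ -3.452.
|E| > 1: demand is elastic over this range.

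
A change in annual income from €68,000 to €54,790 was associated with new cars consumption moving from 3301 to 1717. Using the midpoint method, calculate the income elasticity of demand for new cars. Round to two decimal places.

%ΔQ = (1717 − 3301)/[(3301+1717)/2] = -1584/2509 ≈ -0.6313.
%ΔM = (54,790 − 68,000)/[(68,000+54,790)/2] = -13210/61395 ≈ -0.2152.
E_I = %ΔQ/%ΔM ≈ 2.93.
E_I > 1: normal good (luxury).

2.93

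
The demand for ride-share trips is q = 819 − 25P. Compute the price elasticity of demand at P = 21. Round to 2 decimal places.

At P = 21, q = 294.
dq/dP = −25.
Point elasticity E = (dq/dP)·(P/q) = -25 × 21/294 ≈ -1.79.
|E| > 1, so demand is elastic at this price.

-1.79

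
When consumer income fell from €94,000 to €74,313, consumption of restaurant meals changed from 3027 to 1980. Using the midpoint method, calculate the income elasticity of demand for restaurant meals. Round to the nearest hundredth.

1.79

%ΔQ = (1980 − 3027)/[(3027+1980)/2] = -1047/2503.5 ≈ -0.4182.
%ΔM = (74,313 − 94,000)/[(94,000+74,313)/2] = -19687/84156.5 ≈ -0.2339.
E_I = %ΔQ/%ΔM ≈ 1.79.
E_I > 1: normal good (luxury).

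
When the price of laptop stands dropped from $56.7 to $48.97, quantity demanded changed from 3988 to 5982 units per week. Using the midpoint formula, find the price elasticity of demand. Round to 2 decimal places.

%ΔQ = (5982 − 3988)/[(3988 + 5982)/2] = 1994/4985 ≈ 0.4000.
%Δp = (48.97 − 56.7)/[(56.7 + 48.97)/2] = -7.73/52.835 ≈ -0.1463.
Arc elasticity E = %ΔQ/%Δp ≈ 0.4000/-0.1463 ≈ -2.73.
|E| > 1: demand is elastic over this range.

-2.73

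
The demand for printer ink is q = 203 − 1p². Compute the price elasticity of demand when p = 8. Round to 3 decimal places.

At p = 8, q = 139.
dq/dp = −2·1·p = −16.
Point elasticity E = (dq/dp)·(p/q) = -16 × 8/139 ≈ -0.921.
|E| < 1, so demand is inelastic at this price.

-0.921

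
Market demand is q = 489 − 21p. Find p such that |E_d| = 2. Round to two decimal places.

15.52

Set −bp/(a − bp) = −2 ⇒ bp = 2(a − bp) ⇒ bp(1+2) = 2·a.
p = 2·489/(21·3) ≈ 15.52.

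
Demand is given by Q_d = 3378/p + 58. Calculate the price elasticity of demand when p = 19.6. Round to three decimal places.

-0.748

At p = 19.6, Q_d = 230.3469.
dQ_d/dp = −3378/p² = −8.7932.
Point elasticity E = (dQ_d/dp)·(p/Q_d) = -8.7932 × 19.6/230.3469 ≈ -0.748.
|E| < 1, so demand is inelastic at this price.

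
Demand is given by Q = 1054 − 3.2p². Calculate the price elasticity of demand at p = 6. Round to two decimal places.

-0.25

At p = 6, Q = 938.8.
dQ/dp = −2·3.2·p = −38.4.
Point elasticity E = (dQ/dp)·(p/Q) = -38.4 × 6/938.8 ≈ -0.25.
|E| < 1, so demand is inelastic at this price.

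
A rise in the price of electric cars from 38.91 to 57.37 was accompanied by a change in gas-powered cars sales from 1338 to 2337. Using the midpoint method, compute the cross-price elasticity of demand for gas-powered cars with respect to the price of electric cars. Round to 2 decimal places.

1.42

%ΔQ_x = (2337 − 1338)/[(1338+2337)/2] = 999/1837.5 ≈ 0.5437.
%ΔP_y = (57.37 − 38.91)/[(38.91+57.37)/2] ≈ 0.3835.
E_xy = 0.5437/0.3835 ≈ 1.42.
E_xy > 0, so gas-powered cars and electric cars are substitutes.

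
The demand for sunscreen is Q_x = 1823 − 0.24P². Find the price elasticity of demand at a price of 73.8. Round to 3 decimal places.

At P = 73.8, Q_x = 515.8544.
dQ_x/dP = −2·0.24·P = −35.424.
Point elasticity E = (dQ_x/dP)·(P/Q_x) = -35.424 × 73.8/515.8544 ≈ -5.068.
|E| > 1, so demand is elastic at this price.

-5.068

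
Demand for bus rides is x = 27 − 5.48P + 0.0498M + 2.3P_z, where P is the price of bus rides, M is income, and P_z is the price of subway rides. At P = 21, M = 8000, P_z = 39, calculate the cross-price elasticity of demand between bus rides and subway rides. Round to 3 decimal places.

First evaluate x: 27 − 5.48(21) + 0.0498(8000) + 2.3(39) = 27 − 115.08 + 398.4 + 89.7 = 400.02.
∂x/∂P_z = +2.3, so E_xy = 2.3·(39/400.02) ≈ 0.224.
E_xy > 0: the goods are substitutes.

0.224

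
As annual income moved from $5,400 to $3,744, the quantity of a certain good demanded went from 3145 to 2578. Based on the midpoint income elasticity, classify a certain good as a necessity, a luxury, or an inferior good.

%ΔQ = (2578 − 3145)/[(3145+2578)/2] = -567/2861.5 ≈ -0.1981.
%ΔI = (3,744 − 5,400)/[(5,400+3,744)/2] = -1656/4572 ≈ -0.3622.
E_I = %ΔQ/%ΔI ≈ 0.547.
E_I ∈ (0,1): normal good (necessity).

necessity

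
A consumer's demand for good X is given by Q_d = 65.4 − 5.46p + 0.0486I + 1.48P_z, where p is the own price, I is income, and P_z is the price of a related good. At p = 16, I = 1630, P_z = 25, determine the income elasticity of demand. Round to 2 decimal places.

0.84

At the given point, Q_d = 65.4 − 5.46(16) + 0.0486(1630) + 1.48(25) = 65.4 − 87.36 + 79.218 + 37 = 94.258.
∂Q_d/∂I = +0.0486, so E_I = 0.0486·(1630/94.258) ≈ 0.84.
E_I ∈ (0,1): normal good (necessity).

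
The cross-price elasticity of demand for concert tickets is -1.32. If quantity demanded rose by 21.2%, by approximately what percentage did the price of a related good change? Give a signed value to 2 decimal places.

%ΔQ ≈ E × %ΔP_y ⇒ %ΔP_y = %ΔQ / E = (21.2%)/(-1.32) ≈ -16.06%.

-16.06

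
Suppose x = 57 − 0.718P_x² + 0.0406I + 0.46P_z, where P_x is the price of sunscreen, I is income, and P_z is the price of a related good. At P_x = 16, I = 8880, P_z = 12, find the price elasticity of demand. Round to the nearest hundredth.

-1.54

Evaluating quantity at (P_x, I, P_z) gives x = 57 − 0.718(16)² + 0.0406(8880) + 0.46(12) = 57 − 183.808 + 360.528 + 5.52 = 239.24.
∂x/∂P_x = −2·0.718·P_x = -22.976, so E_p = -22.976·(16/239.24) ≈ -1.54.
|E_p| > 1: demand is elastic.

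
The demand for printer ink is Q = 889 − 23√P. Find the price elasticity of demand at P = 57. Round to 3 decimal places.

At P = 57, Q = 715.3538.
dQ/dP = −23/(2√P) = −23/(2·7.5498).
Point elasticity E = (dQ/dP)·(P/Q) = -1.5232 × 57/715.3538 ≈ -0.121.
|E| < 1, so demand is inelastic at this price.

-0.121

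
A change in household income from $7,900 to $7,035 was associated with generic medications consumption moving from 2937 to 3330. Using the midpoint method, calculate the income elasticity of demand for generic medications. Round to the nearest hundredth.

-1.08

%ΔQ = (3330 − 2937)/[(2937+3330)/2] = 393/3133.5 ≈ 0.1254.
%ΔI = (7,035 − 7,900)/[(7,900+7,035)/2] = -865/7467.5 ≈ -0.1158.
E_I = %ΔQ/%ΔI ≈ -1.08.
E_I < 0: inferior good.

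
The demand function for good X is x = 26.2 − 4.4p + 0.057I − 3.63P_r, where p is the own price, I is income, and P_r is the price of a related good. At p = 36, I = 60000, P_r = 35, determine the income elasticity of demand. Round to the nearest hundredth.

x = 26.2 − 4.4(36) + 0.057(60000) − 3.63(35) = 26.2 − 158.4 + 3420 − 127.05 = 3160.75.
∂x/∂I = +0.057, so E_I = 0.057·(60000/3160.75) ≈ 1.08.
E_I > 1: normal good (luxury).

1.08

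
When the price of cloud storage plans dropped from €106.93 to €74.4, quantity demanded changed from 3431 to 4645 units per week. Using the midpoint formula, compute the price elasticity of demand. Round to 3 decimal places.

%ΔQ = (4645 − 3431)/[(3431 + 4645)/2] = 1214/4038 ≈ 0.3006.
%ΔP = (74.4 − 106.93)/[(106.93 + 74.4)/2] = -32.53/90.665 ≈ -0.3588.
Arc elasticity E = %ΔQ/%ΔP ≈ 0.3006/-0.3588 ≈ -0.838.
|E| < 1: demand is inelastic over this range.

-0.838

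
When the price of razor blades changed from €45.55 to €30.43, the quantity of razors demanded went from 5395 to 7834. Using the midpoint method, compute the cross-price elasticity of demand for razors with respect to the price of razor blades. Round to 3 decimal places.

-0.926

%ΔQ_x = (7834 − 5395)/[(5395+7834)/2] = 2439/6614.5 ≈ 0.3687.
%ΔP_y = (30.43 − 45.55)/[(45.55+30.43)/2] ≈ -0.3980.
E_xy = 0.3687/-0.3980 ≈ -0.926.
E_xy < 0, so razors and razor blades are complements.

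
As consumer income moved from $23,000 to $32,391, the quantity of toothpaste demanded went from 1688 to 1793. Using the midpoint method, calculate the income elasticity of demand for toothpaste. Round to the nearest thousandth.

%ΔQ = (1793 − 1688)/[(1688+1793)/2] = 105/1740.5 ≈ 0.0603.
%ΔI = (32,391 − 23,000)/[(23,000+32,391)/2] = 9391/27695.5 ≈ 0.3391.
E_I = %ΔQ/%ΔI ≈ 0.178.
E_I ∈ (0,1): normal good (necessity).

0.178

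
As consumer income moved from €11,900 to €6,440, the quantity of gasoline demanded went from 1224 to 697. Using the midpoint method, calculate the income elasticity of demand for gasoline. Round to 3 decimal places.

0.921

%ΔQ = (697 − 1224)/[(1224+697)/2] = -527/960.5 ≈ -0.5487.
%ΔY = (6,440 − 11,900)/[(11,900+6,440)/2] = -5460/9170 ≈ -0.5954.
E_I = %ΔQ/%ΔY ≈ 0.921.
E_I ∈ (0,1): normal good (necessity).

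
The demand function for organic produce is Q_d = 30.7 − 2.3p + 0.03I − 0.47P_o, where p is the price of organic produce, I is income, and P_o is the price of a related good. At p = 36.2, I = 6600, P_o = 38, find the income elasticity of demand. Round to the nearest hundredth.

1.55

First evaluate Q_d: 30.7 − 2.3(36.2) + 0.03(6600) − 0.47(38) = 30.7 − 83.26 + 198 − 17.86 = 127.58.
∂Q_d/∂I = +0.03, so E_I = 0.03·(6600/127.58) ≈ 1.55.
E_I > 1: normal good (luxury).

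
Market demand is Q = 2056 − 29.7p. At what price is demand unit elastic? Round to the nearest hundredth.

34.61

For linear demand Q = a − bp, E = −bp/(a − bp). |E| = 1 ⇒ bp = a − bp ⇒ p = a/(2b).
p = 2056/(2·29.7) ≈ 34.61.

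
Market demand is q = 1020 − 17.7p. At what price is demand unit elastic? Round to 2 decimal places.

For linear demand q = a − bp, E = −bp/(a − bp). |E| = 1 ⇒ bp = a − bp ⇒ p = a/(2b).
p = 1020/(2·17.7) ≈ 28.81.

28.81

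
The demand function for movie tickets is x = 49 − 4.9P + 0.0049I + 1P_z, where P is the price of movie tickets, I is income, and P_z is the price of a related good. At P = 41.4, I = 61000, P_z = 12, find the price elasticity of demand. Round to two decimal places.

-1.29

Substituting, x = 49 − 4.9(41.4) + 0.0049(61000) + 1(12) = 49 − 202.86 + 298.9 + 12 = 157.04.
∂x/∂P = −4.9, so E_p = (−4.9)·(41.4/157.04) ≈ -1.29.
|E_p| > 1: demand is elastic.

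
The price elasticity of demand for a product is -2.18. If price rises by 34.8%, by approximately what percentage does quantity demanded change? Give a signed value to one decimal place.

%ΔQ ≈ E × %ΔP = (-2.18) × (34.8%) ≈ -75.9%.

-75.9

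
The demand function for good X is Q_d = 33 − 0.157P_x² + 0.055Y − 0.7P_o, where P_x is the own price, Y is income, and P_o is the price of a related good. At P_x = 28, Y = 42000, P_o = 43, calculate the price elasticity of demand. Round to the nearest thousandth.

-0.112

Evaluating quantity at (P_x, Y, P_o) gives Q_d = 33 − 0.157(28)² + 0.055(42000) − 0.7(43) = 33 − 123.088 + 2310 − 30.1 = 2189.812.
∂Q_d/∂P_x = −2·0.157·P_x = -8.792, so E_p = -8.792·(28/2189.812) ≈ -0.112.
|E_p| < 1: demand is inelastic.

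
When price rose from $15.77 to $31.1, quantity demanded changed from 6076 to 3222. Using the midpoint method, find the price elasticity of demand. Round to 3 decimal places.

-0.938

%ΔQ = (3222 − 6076)/[(6076 + 3222)/2] = -2854/4649 ≈ -0.6139.
%ΔP = (31.1 − 15.77)/[(15.77 + 31.1)/2] = 15.33/23.435 ≈ 0.6541.
Arc elasticity E = %ΔQ/%ΔP ≈ -0.6139/0.6541 ≈ -0.938.
|E| < 1: demand is inelastic over this range.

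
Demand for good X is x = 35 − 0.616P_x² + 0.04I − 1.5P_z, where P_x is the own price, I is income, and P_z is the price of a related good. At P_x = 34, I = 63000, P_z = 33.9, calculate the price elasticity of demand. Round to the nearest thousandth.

-0.795

x = 35 − 0.616(34)² + 0.04(63000) − 1.5(33.9) = 35 − 712.096 + 2520 − 50.85 = 1792.054.
∂x/∂P_x = −2·0.616·P_x = -41.888, so E_p = -41.888·(34/1792.054) ≈ -0.795.
|E_p| < 1: demand is inelastic.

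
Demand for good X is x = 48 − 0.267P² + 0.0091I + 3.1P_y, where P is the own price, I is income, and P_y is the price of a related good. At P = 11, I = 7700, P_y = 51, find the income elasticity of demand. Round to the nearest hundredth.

Substituting, x = 48 − 0.267(11)² + 0.0091(7700) + 3.1(51) = 48 − 32.307 + 70.07 + 158.1 = 243.863.
∂x/∂I = +0.0091, so E_I = 0.0091·(7700/243.863) ≈ 0.29.
E_I ∈ (0,1): normal good (necessity).

0.29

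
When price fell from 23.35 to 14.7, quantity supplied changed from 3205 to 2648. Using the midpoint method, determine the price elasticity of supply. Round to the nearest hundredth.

%Δq = (2648 − 3205)/[(3205 + 2648)/2] = -557/2926.5 ≈ -0.1903.
%ΔP = (14.7 − 23.35)/[(23.35 + 14.7)/2] = -8.65/19.025 ≈ -0.4547.
Arc elasticity E = %Δq/%ΔP ≈ -0.1903/-0.4547 ≈ 0.42.
|E| < 1: supply is inelastic over this range.

0.42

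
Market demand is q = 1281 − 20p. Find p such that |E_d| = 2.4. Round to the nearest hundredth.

Set −bp/(a − bp) = −2.4 ⇒ bp = 2.4(a − bp) ⇒ bp(1+2.4) = 2.4·a.
p = 2.4·1281/(20·3.4) ≈ 45.21.

45.21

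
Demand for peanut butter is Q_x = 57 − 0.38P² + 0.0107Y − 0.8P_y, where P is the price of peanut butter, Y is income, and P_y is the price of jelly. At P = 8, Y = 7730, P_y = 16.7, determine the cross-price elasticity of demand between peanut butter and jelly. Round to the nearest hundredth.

-0.13

First evaluate Q_x: 57 − 0.38(8)² + 0.0107(7730) − 0.8(16.7) = 57 − 24.32 + 82.711 − 13.36 = 102.031.
∂Q_x/∂P_y = −0.8, so E_xy = -0.8·(16.7/102.031) ≈ -0.13.
E_xy < 0: the goods are complements.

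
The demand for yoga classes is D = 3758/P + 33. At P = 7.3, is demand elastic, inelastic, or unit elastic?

At P = 7.3, D = 547.7945.
dD/dP = −3758/P² = −70.5198.
Point elasticity E = (dD/dP)·(P/D) = -70.5198 × 7.3/547.7945 ≈ -0.940.
|E| ≈ 0.940 < 1, so demand is inelastic.

inelastic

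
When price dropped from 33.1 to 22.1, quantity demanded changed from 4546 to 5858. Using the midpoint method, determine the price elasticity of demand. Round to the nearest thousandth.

%Δq = (5858 − 4546)/[(4546 + 5858)/2] = 1312/5202 ≈ 0.2522.
%ΔP = (22.1 − 33.1)/[(33.1 + 22.1)/2] = -11/27.6 ≈ -0.3986.
Arc elasticity E = %Δq/%ΔP ≈ 0.2522/-0.3986 ≈ -0.633.
|E| < 1: demand is inelastic over this range.

-0.633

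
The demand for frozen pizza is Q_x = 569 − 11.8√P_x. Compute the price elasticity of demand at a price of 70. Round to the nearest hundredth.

At P_x = 70, Q_x = 470.2741.
dQ_x/dP_x = −11.8/(2√P_x) = −11.8/(2·8.3666).
Point elasticity E = (dQ_x/dP_x)·(P_x/Q_x) = -0.7052 × 70/470.2741 ≈ -0.10.
|E| < 1, so demand is inelastic at this price.

-0.10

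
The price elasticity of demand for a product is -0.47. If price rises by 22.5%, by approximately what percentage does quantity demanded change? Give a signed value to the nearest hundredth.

-10.58

%ΔQ ≈ E × %ΔP = (-0.47) × (22.5%) ≈ -10.58%.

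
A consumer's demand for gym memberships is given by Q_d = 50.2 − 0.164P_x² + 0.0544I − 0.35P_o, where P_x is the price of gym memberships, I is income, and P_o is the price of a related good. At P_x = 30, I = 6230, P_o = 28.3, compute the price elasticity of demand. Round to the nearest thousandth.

-1.275

Substituting, Q_d = 50.2 − 0.164(30)² + 0.0544(6230) − 0.35(28.3) = 50.2 − 147.6 + 338.912 − 9.905 = 231.607.
∂Q_d/∂P_x = −2·0.164·P_x = -9.84, so E_p = -9.84·(30/231.607) ≈ -1.275.
|E_p| > 1: demand is elastic.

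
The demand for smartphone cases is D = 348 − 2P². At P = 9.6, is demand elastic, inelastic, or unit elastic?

elastic

At P = 9.6, D = 163.68.
dD/dP = −2·2·P = −38.4.
Point elasticity E = (dD/dP)·(P/D) = -38.4 × 9.6/163.68 ≈ -2.252.
|E| ≈ 2.252 > 1, so demand is elastic.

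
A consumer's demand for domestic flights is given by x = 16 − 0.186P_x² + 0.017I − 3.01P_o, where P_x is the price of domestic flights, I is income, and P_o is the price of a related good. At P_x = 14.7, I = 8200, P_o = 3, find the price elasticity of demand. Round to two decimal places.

-0.76

Evaluating quantity at (P_x, I, P_o) gives x = 16 − 0.186(14.7)² + 0.017(8200) − 3.01(3) = 16 − 40.1927 + 139.4 − 9.03 = 106.1773.
∂x/∂P_x = −2·0.186·P_x = -5.4684, so E_p = -5.4684·(14.7/106.1773) ≈ -0.76.
|E_p| < 1: demand is inelastic.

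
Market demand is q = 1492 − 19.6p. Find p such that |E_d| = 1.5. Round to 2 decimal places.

Set −bp/(a − bp) = −1.5 ⇒ bp = 1.5(a − bp) ⇒ bp(1+1.5) = 1.5·a.
p = 1.5·1492/(19.6·2.5) ≈ 45.67.

45.67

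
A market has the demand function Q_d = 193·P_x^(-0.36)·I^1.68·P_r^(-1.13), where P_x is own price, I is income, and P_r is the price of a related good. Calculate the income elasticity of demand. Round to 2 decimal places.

For a Cobb–Douglas (constant-elasticity) form Q_d = A·I^α·…, the elasticity with respect to I equals the exponent α at every point.
Here the exponent on I is 1.68, so the income elasticity of demand is 1.68.

1.68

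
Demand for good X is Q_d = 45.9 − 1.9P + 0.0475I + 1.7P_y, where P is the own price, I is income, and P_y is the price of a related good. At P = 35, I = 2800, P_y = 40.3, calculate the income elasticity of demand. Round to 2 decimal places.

Evaluating quantity at (P, I, P_y) gives Q_d = 45.9 − 1.9(35) + 0.0475(2800) + 1.7(40.3) = 45.9 − 66.5 + 133 + 68.51 = 180.91.
∂Q_d/∂I = +0.0475, so E_I = 0.0475·(2800/180.91) ≈ 0.74.
E_I ∈ (0,1): normal good (necessity).

0.74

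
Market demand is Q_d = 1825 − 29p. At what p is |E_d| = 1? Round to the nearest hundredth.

For linear demand Q_d = a − bp, E = −bp/(a − bp). |E| = 1 ⇒ bp = a − bp ⇒ p = a/(2b).
p = 1825/(2·29) ≈ 31.47.

31.47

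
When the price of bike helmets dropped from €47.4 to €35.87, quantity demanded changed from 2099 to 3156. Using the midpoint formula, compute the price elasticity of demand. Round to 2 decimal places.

-1.45

%Δq = (3156 − 2099)/[(2099 + 3156)/2] = 1057/2627.5 ≈ 0.4023.
%ΔP = (35.87 − 47.4)/[(47.4 + 35.87)/2] = -11.53/41.635 ≈ -0.2769.
Arc elasticity E = %Δq/%ΔP ≈ 0.4023/-0.2769 ≈ -1.45.
|E| > 1: demand is elastic over this range.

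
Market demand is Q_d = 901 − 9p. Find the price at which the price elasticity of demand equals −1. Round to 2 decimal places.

For linear demand Q_d = a − bp, E = −bp/(a − bp). |E| = 1 ⇒ bp = a − bp ⇒ p = a/(2b).
p = 901/(2·9) ≈ 50.06.

50.06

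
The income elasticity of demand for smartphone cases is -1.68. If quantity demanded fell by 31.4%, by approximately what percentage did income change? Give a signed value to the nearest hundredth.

18.69

%ΔQ ≈ E × %ΔI ⇒ %ΔI = %ΔQ / E = (-31.4%)/(-1.68) ≈ 18.69%.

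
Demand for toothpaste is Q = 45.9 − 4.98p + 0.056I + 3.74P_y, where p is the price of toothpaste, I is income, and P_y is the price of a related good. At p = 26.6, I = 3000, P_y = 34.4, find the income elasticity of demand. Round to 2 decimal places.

0.80

Evaluating quantity at (p, I, P_y) gives Q = 45.9 − 4.98(26.6) + 0.056(3000) + 3.74(34.4) = 45.9 − 132.468 + 168 + 128.656 = 210.088.
∂Q/∂I = +0.056, so E_I = 0.056·(3000/210.088) ≈ 0.80.
E_I ∈ (0,1): normal good (necessity).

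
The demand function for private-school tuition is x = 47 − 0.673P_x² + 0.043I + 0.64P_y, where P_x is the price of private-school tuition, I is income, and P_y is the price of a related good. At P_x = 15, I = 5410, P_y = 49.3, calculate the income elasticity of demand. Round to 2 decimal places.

1.46

First evaluate x: 47 − 0.673(15)² + 0.043(5410) + 0.64(49.3) = 47 − 151.425 + 232.63 + 31.552 = 159.757.
∂x/∂I = +0.043, so E_I = 0.043·(5410/159.757) ≈ 1.46.
E_I > 1: normal good (luxury).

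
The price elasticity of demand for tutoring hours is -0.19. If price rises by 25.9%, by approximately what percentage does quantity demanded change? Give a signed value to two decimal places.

-4.92

%ΔQ ≈ E × %ΔP = (-0.19) × (25.9%) ≈ -4.92%.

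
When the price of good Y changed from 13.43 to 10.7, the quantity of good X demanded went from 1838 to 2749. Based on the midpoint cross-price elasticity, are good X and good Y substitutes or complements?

complements

%ΔQ_x = (2749 − 1838)/[(1838+2749)/2] = 911/2293.5 ≈ 0.3972.
%ΔP_y = (10.7 − 13.43)/[(13.43+10.7)/2] ≈ -0.2263.
E_xy = 0.3972/-0.2263 ≈ -1.755.
E_xy < 0, so the goods are complements.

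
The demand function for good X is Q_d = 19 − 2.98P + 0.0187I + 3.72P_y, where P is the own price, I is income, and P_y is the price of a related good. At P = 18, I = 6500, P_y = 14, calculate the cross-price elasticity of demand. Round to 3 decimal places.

Evaluating quantity at (P, I, P_y) gives Q_d = 19 − 2.98(18) + 0.0187(6500) + 3.72(14) = 19 − 53.64 + 121.55 + 52.08 = 138.99.
∂Q_d/∂P_y = +3.72, so E_xy = 3.72·(14/138.99) ≈ 0.375.
E_xy > 0: the goods are substitutes.

0.375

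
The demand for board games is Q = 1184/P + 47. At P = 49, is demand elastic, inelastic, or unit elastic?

inelastic

At P = 49, Q = 71.1633.
dQ/dP = −1184/P² = −0.4931.
Point elasticity E = (dQ/dP)·(P/Q) = -0.4931 × 49/71.1633 ≈ -0.340.
|E| ≈ 0.340 < 1, so demand is inelastic.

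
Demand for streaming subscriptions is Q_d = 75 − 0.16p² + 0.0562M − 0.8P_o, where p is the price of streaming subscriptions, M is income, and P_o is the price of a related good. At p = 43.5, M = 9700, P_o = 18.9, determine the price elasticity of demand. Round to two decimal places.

Evaluating quantity at (p, M, P_o) gives Q_d = 75 − 0.16(43.5)² + 0.0562(9700) − 0.8(18.9) = 75 − 302.76 + 545.14 − 15.12 = 302.26.
∂Q_d/∂p = −2·0.16·p = -13.92, so E_p = -13.92·(43.5/302.26) ≈ -2.00.
|E_p| > 1: demand is elastic.

-2.00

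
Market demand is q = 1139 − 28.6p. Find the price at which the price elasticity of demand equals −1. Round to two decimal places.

19.91

For linear demand q = a − bp, E = −bp/(a − bp). |E| = 1 ⇒ bp = a − bp ⇒ p = a/(2b).
p = 1139/(2·28.6) ≈ 19.91.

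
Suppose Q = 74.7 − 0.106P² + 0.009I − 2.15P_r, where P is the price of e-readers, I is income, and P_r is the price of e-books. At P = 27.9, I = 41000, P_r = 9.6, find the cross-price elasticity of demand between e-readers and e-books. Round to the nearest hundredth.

-0.06

Evaluating quantity at (P, I, P_r) gives Q = 74.7 − 0.106(27.9)² + 0.009(41000) − 2.15(9.6) = 74.7 − 82.5115 + 369 − 20.64 = 340.5485.
∂Q/∂P_r = −2.15, so E_xy = -2.15·(9.6/340.5485) ≈ -0.06.
E_xy < 0: the goods are complements.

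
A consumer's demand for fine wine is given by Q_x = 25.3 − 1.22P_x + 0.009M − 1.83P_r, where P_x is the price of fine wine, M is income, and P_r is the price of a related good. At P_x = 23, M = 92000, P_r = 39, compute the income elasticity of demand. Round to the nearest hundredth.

First evaluate Q_x: 25.3 − 1.22(23) + 0.009(92000) − 1.83(39) = 25.3 − 28.06 + 828 − 71.37 = 753.87.
∂Q_x/∂M = +0.009, so E_I = 0.009·(92000/753.87) ≈ 1.10.
E_I > 1: normal good (luxury).

1.10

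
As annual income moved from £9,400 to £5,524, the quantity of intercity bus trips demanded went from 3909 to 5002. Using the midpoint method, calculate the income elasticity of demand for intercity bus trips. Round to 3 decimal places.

-0.472

%ΔQ = (5002 − 3909)/[(3909+5002)/2] = 1093/4455.5 ≈ 0.2453.
%ΔI = (5,524 − 9,400)/[(9,400+5,524)/2] = -3876/7462 ≈ -0.5194.
E_I = %ΔQ/%ΔI ≈ -0.472.
E_I < 0: inferior good.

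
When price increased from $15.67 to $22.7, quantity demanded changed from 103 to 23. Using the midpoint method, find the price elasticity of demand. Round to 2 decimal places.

%ΔQ = (23 − 103)/[(103 + 23)/2] = -80/63 ≈ -1.2698.
%Δp = (22.7 − 15.67)/[(15.67 + 22.7)/2] = 7.03/19.185 ≈ 0.3664.
Arc elasticity E = %ΔQ/%Δp ≈ -1.2698/0.3664 ≈ -3.47.
|E| > 1: demand is elastic over this range.

-3.47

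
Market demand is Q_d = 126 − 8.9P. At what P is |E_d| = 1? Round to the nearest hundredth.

7.08

For linear demand Q_d = a − bP, E = −bP/(a − bP). |E| = 1 ⇒ bP = a − bP ⇒ P = a/(2b).
P = 126/(2·8.9) ≈ 7.08.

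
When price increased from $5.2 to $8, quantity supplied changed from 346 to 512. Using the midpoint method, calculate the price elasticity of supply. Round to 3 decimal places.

%Δq = (512 − 346)/[(346 + 512)/2] = 166/429 ≈ 0.3869.
%ΔP = (8 − 5.2)/[(5.2 + 8)/2] = 2.8/6.6 ≈ 0.4242.
Arc elasticity E = %Δq/%ΔP ≈ 0.3869/0.4242 ≈ 0.912.
|E| < 1: supply is inelastic over this range.

0.912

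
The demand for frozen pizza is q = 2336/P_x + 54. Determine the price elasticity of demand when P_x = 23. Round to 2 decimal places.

At P_x = 23, q = 155.5652.
dq/dP_x = −2336/P_x² = −4.4159.
Point elasticity E = (dq/dP_x)·(P_x/q) = -4.4159 × 23/155.5652 ≈ -0.65.
|E| < 1, so demand is inelastic at this price.

-0.65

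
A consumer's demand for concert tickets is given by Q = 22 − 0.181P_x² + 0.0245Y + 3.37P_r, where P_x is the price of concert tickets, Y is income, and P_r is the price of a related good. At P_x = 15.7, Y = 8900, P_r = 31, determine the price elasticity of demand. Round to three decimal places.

Evaluating quantity at (P_x, Y, P_r) gives Q = 22 − 0.181(15.7)² + 0.0245(8900) + 3.37(31) = 22 − 44.6147 + 218.05 + 104.47 = 299.9053.
∂Q/∂P_x = −2·0.181·P_x = -5.6834, so E_p = -5.6834·(15.7/299.9053) ≈ -0.298.
|E_p| < 1: demand is inelastic.

-0.298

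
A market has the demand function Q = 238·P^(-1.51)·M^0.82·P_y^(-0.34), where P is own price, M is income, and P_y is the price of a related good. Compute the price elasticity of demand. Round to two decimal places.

-1.51

For a Cobb–Douglas (constant-elasticity) form Q = A·P^α·…, the elasticity with respect to P equals the exponent α at every point.
Here the exponent on P is -1.51, so the price elasticity of demand is -1.51.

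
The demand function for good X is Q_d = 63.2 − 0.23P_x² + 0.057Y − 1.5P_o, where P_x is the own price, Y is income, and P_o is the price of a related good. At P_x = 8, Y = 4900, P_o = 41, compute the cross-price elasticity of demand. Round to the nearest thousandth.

-0.231

Substituting, Q_d = 63.2 − 0.23(8)² + 0.057(4900) − 1.5(41) = 63.2 − 14.72 + 279.3 − 61.5 = 266.28.
∂Q_d/∂P_o = −1.5, so E_xy = -1.5·(41/266.28) ≈ -0.231.
E_xy < 0: the goods are complements.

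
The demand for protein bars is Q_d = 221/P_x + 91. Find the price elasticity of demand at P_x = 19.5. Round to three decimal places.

At P_x = 19.5, Q_d = 102.3333.
dQ_d/dP_x = −221/P_x² = −0.5812.
Point elasticity E = (dQ_d/dP_x)·(P_x/Q_d) = -0.5812 × 19.5/102.3333 ≈ -0.111.
|E| < 1, so demand is inelastic at this price.

-0.111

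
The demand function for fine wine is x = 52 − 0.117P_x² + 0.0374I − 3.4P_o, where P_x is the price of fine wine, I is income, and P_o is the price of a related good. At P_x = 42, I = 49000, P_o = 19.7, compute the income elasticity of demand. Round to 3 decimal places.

Evaluating quantity at (P_x, I, P_o) gives x = 52 − 0.117(42)² + 0.0374(49000) − 3.4(19.7) = 52 − 206.388 + 1832.6 − 66.98 = 1611.232.
∂x/∂I = +0.0374, so E_I = 0.0374·(49000/1611.232) ≈ 1.137.
E_I > 1: normal good (luxury).

1.137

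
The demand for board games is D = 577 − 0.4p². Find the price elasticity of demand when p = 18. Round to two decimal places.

-0.58

At p = 18, D = 447.4.
dD/dp = −2·0.4·p = −14.4.
Point elasticity E = (dD/dp)·(p/D) = -14.4 × 18/447.4 ≈ -0.58.
|E| < 1, so demand is inelastic at this price.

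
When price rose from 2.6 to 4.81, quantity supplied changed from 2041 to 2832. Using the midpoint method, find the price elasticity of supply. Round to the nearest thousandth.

%ΔQ = (2832 − 2041)/[(2041 + 2832)/2] = 791/2436.5 ≈ 0.3246.
%Δp = (4.81 − 2.6)/[(2.6 + 4.81)/2] = 2.21/3.705 ≈ 0.5965.
Arc elasticity E = %ΔQ/%Δp ≈ 0.3246/0.5965 ≈ 0.544.
|E| < 1: supply is inelastic over this range.

0.544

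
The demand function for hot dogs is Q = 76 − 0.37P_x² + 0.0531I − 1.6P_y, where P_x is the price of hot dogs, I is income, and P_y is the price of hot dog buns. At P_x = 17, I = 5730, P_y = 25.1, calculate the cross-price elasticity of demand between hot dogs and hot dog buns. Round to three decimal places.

-0.172

Evaluating quantity at (P_x, I, P_y) gives Q = 76 − 0.37(17)² + 0.0531(5730) − 1.6(25.1) = 76 − 106.93 + 304.263 − 40.16 = 233.173.
∂Q/∂P_y = −1.6, so E_xy = -1.6·(25.1/233.173) ≈ -0.172.
E_xy < 0: the goods are complements.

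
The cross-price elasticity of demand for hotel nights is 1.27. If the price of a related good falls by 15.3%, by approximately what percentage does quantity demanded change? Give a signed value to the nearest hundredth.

-19.43

%ΔQ ≈ E × %ΔP_y = (1.27) × (-15.3%) ≈ -19.43%.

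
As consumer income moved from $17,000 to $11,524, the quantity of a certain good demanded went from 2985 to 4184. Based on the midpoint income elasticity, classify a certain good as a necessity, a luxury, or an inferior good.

%ΔQ = (4184 − 2985)/[(2985+4184)/2] = 1199/3584.5 ≈ 0.3345.
%ΔM = (11,524 − 17,000)/[(17,000+11,524)/2] = -5476/14262 ≈ -0.3840.
E_I = %ΔQ/%ΔM ≈ -0.871.
E_I < 0: inferior good.

inferior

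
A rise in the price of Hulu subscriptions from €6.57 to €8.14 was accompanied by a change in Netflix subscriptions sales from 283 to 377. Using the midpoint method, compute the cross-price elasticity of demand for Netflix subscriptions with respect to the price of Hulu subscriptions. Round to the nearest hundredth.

1.33

%ΔQ_x = (377 − 283)/[(283+377)/2] = 94/330 ≈ 0.2848.
%ΔP_y = (8.14 − 6.57)/[(6.57+8.14)/2] ≈ 0.2135.
E_xy = 0.2848/0.2135 ≈ 1.33.
E_xy > 0, so Netflix subscriptions and Hulu subscriptions are substitutes.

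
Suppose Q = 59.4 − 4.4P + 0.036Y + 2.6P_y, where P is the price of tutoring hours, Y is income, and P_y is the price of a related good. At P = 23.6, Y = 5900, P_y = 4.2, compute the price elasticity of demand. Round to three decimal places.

-0.581

Substituting, Q = 59.4 − 4.4(23.6) + 0.036(5900) + 2.6(4.2) = 59.4 − 103.84 + 212.4 + 10.92 = 178.88.
∂Q/∂P = −4.4, so E_p = (−4.4)·(23.6/178.88) ≈ -0.581.
|E_p| < 1: demand is inelastic.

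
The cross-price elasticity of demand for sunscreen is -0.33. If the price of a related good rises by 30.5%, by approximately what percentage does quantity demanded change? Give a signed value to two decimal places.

-10.07

%ΔQ ≈ E × %ΔP_y = (-0.33) × (30.5%) ≈ -10.07%.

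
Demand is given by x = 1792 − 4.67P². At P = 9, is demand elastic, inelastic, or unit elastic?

inelastic

At P = 9, x = 1413.73.
dx/dP = −2·4.67·P = −84.06.
Point elasticity E = (dx/dP)·(P/x) = -84.06 × 9/1413.73 ≈ -0.535.
|E| ≈ 0.535 < 1, so demand is inelastic.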